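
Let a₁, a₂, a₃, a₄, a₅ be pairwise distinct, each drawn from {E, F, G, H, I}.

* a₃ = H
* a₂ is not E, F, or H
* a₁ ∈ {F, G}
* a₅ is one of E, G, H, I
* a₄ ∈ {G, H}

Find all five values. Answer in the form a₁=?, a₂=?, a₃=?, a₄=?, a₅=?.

a₁=F, a₂=I, a₃=H, a₄=G, a₅=E

a₃ must be H (only option left). Remove H from a₄, a₅.
a₄ must be G (only option left). So a₁, a₂, a₅ can't be G.
a₁ has just one choice, so a₁ = F.
a₂ has just one choice, so a₂ = I. So a₅ can't be I.
That leaves a₅ = E.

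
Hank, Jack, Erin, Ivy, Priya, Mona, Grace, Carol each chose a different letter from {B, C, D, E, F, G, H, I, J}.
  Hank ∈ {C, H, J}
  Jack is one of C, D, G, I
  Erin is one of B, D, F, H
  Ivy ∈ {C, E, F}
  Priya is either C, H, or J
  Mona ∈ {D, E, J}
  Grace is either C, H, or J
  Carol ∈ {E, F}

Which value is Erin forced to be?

Hank, Priya, Grace share exactly the 3 values {C, H, J}; by pigeonhole those values go to them, so strike C, H, J from Jack, Erin, Ivy, Mona.
Ivy and Carol between them cover only {E, F} — a naked pair. Remove those values from Erin, Mona.
Mona's domain is down to {D}, so Mona = D. Eliminate D elsewhere: Jack, Erin.
So Erin = B.

B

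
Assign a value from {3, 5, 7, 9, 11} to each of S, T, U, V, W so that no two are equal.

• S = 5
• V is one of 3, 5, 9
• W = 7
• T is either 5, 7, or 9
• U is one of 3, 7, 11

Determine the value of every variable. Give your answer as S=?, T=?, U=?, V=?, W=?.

S has just one choice, so S = 5. Eliminate 5 elsewhere: T, V.
W's domain is down to {7}, so W = 7. Remove 7 from T, U.
That leaves T = 9. So V can't be 9.
V has just one choice, so V = 3. So U can't be 3.
U has just one choice, so U = 11.

S=5, T=9, U=11, V=3, W=7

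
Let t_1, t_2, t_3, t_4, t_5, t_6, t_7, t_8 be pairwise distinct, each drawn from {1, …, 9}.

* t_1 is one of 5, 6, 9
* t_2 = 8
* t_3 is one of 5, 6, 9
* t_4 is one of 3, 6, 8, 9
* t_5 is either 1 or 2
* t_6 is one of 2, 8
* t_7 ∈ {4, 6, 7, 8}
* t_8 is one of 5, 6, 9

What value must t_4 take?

t_2 must be 8 (only option left). Remove 8 from t_4, t_6, t_7.
t_6 has just one choice, so t_6 = 2. Strike 2 from t_5.
t_5 has just one choice, so t_5 = 1.
t_1, t_3, t_8 share exactly the 3 values {5, 6, 9}; by pigeonhole those values go to them, so strike 5, 6, 9 from t_4, t_7.
So t_4 = 3.

3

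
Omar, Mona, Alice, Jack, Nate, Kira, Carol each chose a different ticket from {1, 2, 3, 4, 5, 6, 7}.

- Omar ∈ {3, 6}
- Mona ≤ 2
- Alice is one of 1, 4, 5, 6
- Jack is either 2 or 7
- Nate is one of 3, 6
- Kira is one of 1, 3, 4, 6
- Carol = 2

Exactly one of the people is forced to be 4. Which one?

Kira

Carol must be 2 (only option left). So Mona, Jack can't be 2.
That leaves Mona = 1. Eliminate 1 elsewhere: Alice, Kira.
Jack must be 7 (only option left).
The 4 still-open variables together cover exactly {3, 4, 5, 6} — 4 values for 4 variables — and 5 appears only in Alice's list, so Alice = 5.
The 3 still-open variables together cover exactly {3, 4, 6} — 3 values for 3 variables — and 4 appears only in Kira's list, so Kira = 4.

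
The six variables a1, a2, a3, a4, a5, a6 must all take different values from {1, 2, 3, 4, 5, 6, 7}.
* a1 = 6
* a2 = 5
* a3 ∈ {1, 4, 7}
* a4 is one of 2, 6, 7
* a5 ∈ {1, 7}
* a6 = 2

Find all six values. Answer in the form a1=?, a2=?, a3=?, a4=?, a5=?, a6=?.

a1=6, a2=5, a3=4, a4=7, a5=1, a6=2

a1's domain is down to {6}, so a1 = 6. Remove 6 from a4.
a2 must be 5 (only option left).
a6 must be 2 (only option left). So a4 can't be 2.
a4 has just one choice, so a4 = 7. Remove 7 from a3, a5.
That leaves a5 = 1. Remove 1 from a3.
a3's domain is down to {4}, so a3 = 4.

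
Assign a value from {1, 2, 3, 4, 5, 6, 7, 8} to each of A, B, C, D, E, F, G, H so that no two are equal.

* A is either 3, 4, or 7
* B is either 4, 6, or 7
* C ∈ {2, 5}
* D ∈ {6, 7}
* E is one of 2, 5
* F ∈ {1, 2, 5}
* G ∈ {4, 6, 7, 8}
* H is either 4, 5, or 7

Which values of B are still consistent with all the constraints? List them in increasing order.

Among the 8 variables, 1 fits only F (and all 8 values in {1, 2, 3, 4, 5, 6, 7, 8} must be used), so F = 1.
The 7 still-open variables draw from only 7 values {2, 3, 4, 5, 6, 7, 8}, so each is used; only A can be 3, hence A = 3.
The 6 still-open variables draw from only 6 values {2, 4, 5, 6, 7, 8}, so each is used; only G can be 8, hence G = 8.
C and E between them cover only {2, 5} — a naked pair. Remove those values from H.
No further eliminations apply; B can still be any of 4, 6, 7.

4, 6, 7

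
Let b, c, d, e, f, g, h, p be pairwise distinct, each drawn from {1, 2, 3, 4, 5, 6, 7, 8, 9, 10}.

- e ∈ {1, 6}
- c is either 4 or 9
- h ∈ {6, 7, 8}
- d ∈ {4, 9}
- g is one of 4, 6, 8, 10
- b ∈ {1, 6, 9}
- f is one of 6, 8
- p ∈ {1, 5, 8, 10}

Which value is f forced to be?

8

The 8 variables draw from only 8 values {1, 4, 5, 6, 7, 8, 9, 10}, so each is used; only p can be 5, hence p = 5.
Among the 7 still-open variables, 7 fits only h (and all 7 values in {1, 4, 6, 7, 8, 9, 10} must be used), so h = 7.
Among the 6 still-open variables, 10 fits only g (and all 6 values in {1, 4, 6, 8, 9, 10} must be used), so g = 10.
The 5 still-open variables together cover exactly {1, 4, 6, 8, 9} — 5 values for 5 variables — and 8 appears only in f's list, so f = 8.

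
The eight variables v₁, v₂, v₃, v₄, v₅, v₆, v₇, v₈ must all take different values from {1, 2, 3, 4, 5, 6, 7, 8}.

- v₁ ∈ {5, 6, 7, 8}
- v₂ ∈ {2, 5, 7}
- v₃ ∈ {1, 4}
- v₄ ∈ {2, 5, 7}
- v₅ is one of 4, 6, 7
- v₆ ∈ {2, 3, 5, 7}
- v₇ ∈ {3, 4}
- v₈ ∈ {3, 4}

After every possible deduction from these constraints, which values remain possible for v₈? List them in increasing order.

3, 4

The 8 variables together cover exactly {1, 2, 3, 4, 5, 6, 7, 8} — 8 values for 8 variables — and 1 appears only in v₃'s list, so v₃ = 1.
Among the 7 still-open variables, 8 fits only v₁ (and all 7 values in {2, 3, 4, 5, 6, 7, 8} must be used), so v₁ = 8.
The 6 still-open variables together cover exactly {2, 3, 4, 5, 6, 7} — 6 values for 6 variables — and 6 appears only in v₅'s list, so v₅ = 6.
The 2 variables v₇ and v₈ are confined to {3, 4}, which locks those values in; drop them from v₆.
No further eliminations apply; v₈ can still be any of 3, 4.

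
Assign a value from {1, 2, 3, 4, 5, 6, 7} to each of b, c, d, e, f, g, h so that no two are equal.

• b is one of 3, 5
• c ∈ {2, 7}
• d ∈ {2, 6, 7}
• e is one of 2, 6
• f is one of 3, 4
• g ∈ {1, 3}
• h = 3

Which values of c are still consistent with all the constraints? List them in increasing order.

h has just one choice, so h = 3. Remove 3 from b, f, g.
That leaves b = 5.
That leaves f = 4.
g must be 1 (only option left).
No further eliminations apply; c can still be any of 2, 7.

2, 7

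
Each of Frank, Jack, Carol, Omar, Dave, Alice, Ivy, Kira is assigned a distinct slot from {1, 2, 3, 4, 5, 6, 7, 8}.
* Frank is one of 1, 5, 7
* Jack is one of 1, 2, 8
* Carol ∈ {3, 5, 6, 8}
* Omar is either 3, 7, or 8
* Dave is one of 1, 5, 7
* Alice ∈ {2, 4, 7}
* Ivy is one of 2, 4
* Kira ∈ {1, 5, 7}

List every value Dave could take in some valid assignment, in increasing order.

The 8 variables draw from only 8 values {1, 2, 3, 4, 5, 6, 7, 8}, so each is used; only Carol can be 6, hence Carol = 6.
The 7 still-open variables draw from only 7 values {1, 2, 3, 4, 5, 7, 8}, so each is used; only Omar can be 3, hence Omar = 3.
Among the 6 still-open variables, 8 fits only Jack (and all 6 values in {1, 2, 4, 5, 7, 8} must be used), so Jack = 8.
Frank, Dave, Kira share exactly the 3 values {1, 5, 7}; by pigeonhole those values go to them, so strike 1, 5, 7 from Alice.
No further eliminations apply; Dave can still be any of 1, 5, 7.

1, 5, 7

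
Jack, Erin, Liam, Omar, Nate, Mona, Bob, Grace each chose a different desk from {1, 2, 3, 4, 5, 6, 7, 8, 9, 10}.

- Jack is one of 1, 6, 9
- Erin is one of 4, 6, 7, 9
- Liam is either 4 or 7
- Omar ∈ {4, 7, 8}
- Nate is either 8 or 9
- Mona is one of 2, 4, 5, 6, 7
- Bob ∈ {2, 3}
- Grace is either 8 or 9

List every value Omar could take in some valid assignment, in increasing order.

4, 7

The 2 variables Nate and Grace are confined to {8, 9}, which locks those values in; drop them from Jack, Erin, Omar.
Liam and Omar share exactly the 2 values {4, 7}; by pigeonhole those values go to them, so strike 4, 7 from Erin, Mona.
Erin must be 6 (only option left). Remove 6 from Jack, Mona.
That leaves Jack = 1.
No further eliminations apply; Omar can still be any of 4, 7.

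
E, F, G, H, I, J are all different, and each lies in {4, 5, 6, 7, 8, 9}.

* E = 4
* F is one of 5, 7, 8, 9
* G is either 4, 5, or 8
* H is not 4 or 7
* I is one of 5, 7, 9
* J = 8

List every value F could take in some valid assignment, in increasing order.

E has just one choice, so E = 4. So G can't be 4.
That leaves J = 8. So F, G, H can't be 8.
G must be 5 (only option left). Remove 5 from F, H, I.
The 3 still-open variables draw from only 3 values {6, 7, 9}, so each is used; only H can be 6, hence H = 6.
No further eliminations apply; F can still be any of 7, 9.

7, 9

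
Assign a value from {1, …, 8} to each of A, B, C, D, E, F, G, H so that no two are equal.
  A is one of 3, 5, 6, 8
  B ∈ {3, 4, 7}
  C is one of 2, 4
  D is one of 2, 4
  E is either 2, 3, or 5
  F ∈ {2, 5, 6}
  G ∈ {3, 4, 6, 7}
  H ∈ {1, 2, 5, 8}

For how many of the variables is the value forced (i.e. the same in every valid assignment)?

2

The 8 variables draw from only 8 values {1, 2, 3, 4, 5, 6, 7, 8}, so each is used; only H can be 1, hence H = 1.
The 7 still-open variables together cover exactly {2, 3, 4, 5, 6, 7, 8} — 7 values for 7 variables — and 8 appears only in A's list, so A = 8.
C and D between them cover only {2, 4} — a naked pair. Remove those values from B, E, F, G.
Determined: A=8, H=1. The other variables each still have more than one consistent value. That makes 2.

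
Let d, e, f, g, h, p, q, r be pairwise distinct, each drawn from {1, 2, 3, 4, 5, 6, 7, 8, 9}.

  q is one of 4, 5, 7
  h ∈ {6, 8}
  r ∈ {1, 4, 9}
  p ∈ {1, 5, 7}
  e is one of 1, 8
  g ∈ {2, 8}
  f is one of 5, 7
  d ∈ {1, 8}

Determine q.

Among the 8 variables, 2 fits only g (and all 8 values in {1, 2, 4, 5, 6, 7, 8, 9} must be used), so g = 2.
The 7 still-open variables together cover exactly {1, 4, 5, 6, 7, 8, 9} — 7 values for 7 variables — and 6 appears only in h's list, so h = 6.
The 6 still-open variables draw from only 6 values {1, 4, 5, 7, 8, 9}, so each is used; only r can be 9, hence r = 9.
The 5 still-open variables together cover exactly {1, 4, 5, 7, 8} — 5 values for 5 variables — and 4 appears only in q's list, so q = 4.

4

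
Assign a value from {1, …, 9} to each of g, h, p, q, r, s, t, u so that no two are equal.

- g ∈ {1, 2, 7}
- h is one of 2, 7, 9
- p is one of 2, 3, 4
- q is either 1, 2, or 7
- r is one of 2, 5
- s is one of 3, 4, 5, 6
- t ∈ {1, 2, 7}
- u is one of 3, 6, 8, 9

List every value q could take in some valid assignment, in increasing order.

1, 2, 7

The 3 variables g, q, t are confined to {1, 2, 7}, which locks those values in; drop them from h, p, r.
h must be 9 (only option left). Eliminate 9 elsewhere: u.
That leaves r = 5. So s can't be 5.
No further eliminations apply; q can still be any of 1, 2, 7.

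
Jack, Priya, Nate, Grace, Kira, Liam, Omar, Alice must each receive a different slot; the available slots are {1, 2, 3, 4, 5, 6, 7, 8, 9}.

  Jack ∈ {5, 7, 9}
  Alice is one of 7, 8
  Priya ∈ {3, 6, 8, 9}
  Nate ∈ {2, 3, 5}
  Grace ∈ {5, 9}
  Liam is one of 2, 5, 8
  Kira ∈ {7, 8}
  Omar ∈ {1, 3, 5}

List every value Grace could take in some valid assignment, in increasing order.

5, 9

The 8 variables together cover exactly {1, 2, 3, 5, 6, 7, 8, 9} — 8 values for 8 variables — and 1 appears only in Omar's list, so Omar = 1.
The 7 still-open variables draw from only 7 values {2, 3, 5, 6, 7, 8, 9}, so each is used; only Priya can be 6, hence Priya = 6.
Among the 6 still-open variables, 3 fits only Nate (and all 6 values in {2, 3, 5, 7, 8, 9} must be used), so Nate = 3.
The 5 still-open variables draw from only 5 values {2, 5, 7, 8, 9}, so each is used; only Liam can be 2, hence Liam = 2.
The 2 variables Kira and Alice are confined to {7, 8}, which locks those values in; drop them from Jack.
No further eliminations apply; Grace can still be any of 5, 9.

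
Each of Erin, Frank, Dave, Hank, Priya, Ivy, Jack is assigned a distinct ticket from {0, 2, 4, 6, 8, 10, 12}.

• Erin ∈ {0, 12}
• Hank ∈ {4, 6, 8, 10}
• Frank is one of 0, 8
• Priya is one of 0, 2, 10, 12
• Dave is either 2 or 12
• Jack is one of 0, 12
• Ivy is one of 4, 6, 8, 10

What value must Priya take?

Erin and Jack share exactly the 2 values {0, 12}; by pigeonhole those values go to them, so strike 0, 12 from Frank, Dave, Priya.
That leaves Frank = 8. So Hank, Ivy can't be 8.
Dave has just one choice, so Dave = 2. Eliminate 2 elsewhere: Priya.
So Priya = 10.

10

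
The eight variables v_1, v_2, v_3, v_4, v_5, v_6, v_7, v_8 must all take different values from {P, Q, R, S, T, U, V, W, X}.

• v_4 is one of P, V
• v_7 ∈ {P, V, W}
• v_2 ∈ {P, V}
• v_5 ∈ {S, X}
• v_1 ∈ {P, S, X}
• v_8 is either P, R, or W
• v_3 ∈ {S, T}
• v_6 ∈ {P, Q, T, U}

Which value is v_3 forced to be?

T

v_2 and v_4 between them cover only {P, V} — a naked pair. Remove those values from v_1, v_6, v_7, v_8.
v_7 has just one choice, so v_7 = W. Strike W from v_8.
That leaves v_8 = R.
v_1 and v_5 share exactly the 2 values {S, X}; by pigeonhole those values go to them, so strike S, X from v_3.
So v_3 = T.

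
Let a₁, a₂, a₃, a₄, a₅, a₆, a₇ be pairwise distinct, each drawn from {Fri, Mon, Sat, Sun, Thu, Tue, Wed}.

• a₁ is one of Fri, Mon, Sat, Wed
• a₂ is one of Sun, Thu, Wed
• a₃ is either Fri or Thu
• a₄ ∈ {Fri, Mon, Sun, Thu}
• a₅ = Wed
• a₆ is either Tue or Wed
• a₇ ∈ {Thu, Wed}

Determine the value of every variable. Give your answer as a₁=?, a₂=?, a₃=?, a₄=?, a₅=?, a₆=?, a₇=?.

a₁=Sat, a₂=Sun, a₃=Fri, a₄=Mon, a₅=Wed, a₆=Tue, a₇=Thu

a₅ has just one choice, so a₅ = Wed. Strike Wed from a₁, a₂, a₆, a₇.
a₆ has just one choice, so a₆ = Tue.
That leaves a₇ = Thu. Remove Thu from a₂, a₃, a₄.
That leaves a₂ = Sun. Strike Sun from a₄.
a₃ has just one choice, so a₃ = Fri. Strike Fri from a₁, a₄.
That leaves a₄ = Mon. Eliminate Mon elsewhere: a₁.
a₁ must be Sat (only option left).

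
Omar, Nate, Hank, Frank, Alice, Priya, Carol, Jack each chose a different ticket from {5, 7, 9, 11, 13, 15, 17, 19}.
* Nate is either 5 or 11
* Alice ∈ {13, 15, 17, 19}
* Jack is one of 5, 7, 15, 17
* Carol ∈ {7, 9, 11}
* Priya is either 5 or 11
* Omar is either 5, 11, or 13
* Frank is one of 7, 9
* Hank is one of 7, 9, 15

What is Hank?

15

The 8 variables draw from only 8 values {5, 7, 9, 11, 13, 15, 17, 19}, so each is used; only Alice can be 19, hence Alice = 19.
The 7 still-open variables together cover exactly {5, 7, 9, 11, 13, 15, 17} — 7 values for 7 variables — and 13 appears only in Omar's list, so Omar = 13.
The 6 still-open variables draw from only 6 values {5, 7, 9, 11, 15, 17}, so each is used; only Jack can be 17, hence Jack = 17.
The 5 still-open variables draw from only 5 values {5, 7, 9, 11, 15}, so each is used; only Hank can be 15, hence Hank = 15.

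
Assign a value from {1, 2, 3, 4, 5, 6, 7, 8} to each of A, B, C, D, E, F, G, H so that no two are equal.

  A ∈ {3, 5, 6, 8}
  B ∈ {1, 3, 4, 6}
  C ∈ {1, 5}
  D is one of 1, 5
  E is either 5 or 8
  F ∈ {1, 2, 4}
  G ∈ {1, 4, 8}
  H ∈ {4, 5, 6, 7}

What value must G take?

4

The 8 variables together cover exactly {1, 2, 3, 4, 5, 6, 7, 8} — 8 values for 8 variables — and 2 appears only in F's list, so F = 2.
The 7 still-open variables together cover exactly {1, 3, 4, 5, 6, 7, 8} — 7 values for 7 variables — and 7 appears only in H's list, so H = 7.
C and D between them cover only {1, 5} — a naked pair. Remove those values from A, B, E, G.
E has just one choice, so E = 8. Eliminate 8 elsewhere: A, G.
So G = 4.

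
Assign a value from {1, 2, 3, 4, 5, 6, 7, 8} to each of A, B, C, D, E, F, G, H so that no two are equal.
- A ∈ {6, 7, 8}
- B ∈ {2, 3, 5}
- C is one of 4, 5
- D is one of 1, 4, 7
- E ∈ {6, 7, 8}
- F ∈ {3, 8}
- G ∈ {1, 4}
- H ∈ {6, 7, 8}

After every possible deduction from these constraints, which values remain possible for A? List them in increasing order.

Among the 8 variables, 2 fits only B (and all 8 values in {1, 2, 3, 4, 5, 6, 7, 8} must be used), so B = 2.
The 7 still-open variables draw from only 7 values {1, 3, 4, 5, 6, 7, 8}, so each is used; only F can be 3, hence F = 3.
The 6 still-open variables together cover exactly {1, 4, 5, 6, 7, 8} — 6 values for 6 variables — and 5 appears only in C's list, so C = 5.
A, E, H share exactly the 3 values {6, 7, 8}; by pigeonhole those values go to them, so strike 6, 7, 8 from D.
No further eliminations apply; A can still be any of 6, 7, 8.

6, 7, 8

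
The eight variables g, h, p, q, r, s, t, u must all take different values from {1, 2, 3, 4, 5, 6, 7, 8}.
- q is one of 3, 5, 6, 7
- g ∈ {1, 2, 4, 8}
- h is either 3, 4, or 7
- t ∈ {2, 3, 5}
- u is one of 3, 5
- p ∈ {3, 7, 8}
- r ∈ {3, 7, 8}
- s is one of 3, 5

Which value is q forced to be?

6

The 8 variables draw from only 8 values {1, 2, 3, 4, 5, 6, 7, 8}, so each is used; only g can be 1, hence g = 1.
Among the 7 still-open variables, 2 fits only t (and all 7 values in {2, 3, 4, 5, 6, 7, 8} must be used), so t = 2.
Among the 6 still-open variables, 4 fits only h (and all 6 values in {3, 4, 5, 6, 7, 8} must be used), so h = 4.
The 5 still-open variables together cover exactly {3, 5, 6, 7, 8} — 5 values for 5 variables — and 6 appears only in q's list, so q = 6.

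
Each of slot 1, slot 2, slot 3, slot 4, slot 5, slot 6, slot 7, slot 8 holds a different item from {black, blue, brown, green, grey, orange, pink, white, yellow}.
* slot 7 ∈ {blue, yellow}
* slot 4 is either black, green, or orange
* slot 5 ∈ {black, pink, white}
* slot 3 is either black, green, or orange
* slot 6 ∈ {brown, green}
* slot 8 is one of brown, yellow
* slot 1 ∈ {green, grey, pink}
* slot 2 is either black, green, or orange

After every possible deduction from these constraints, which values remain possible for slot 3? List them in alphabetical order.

The 3 variables slot 2, slot 3, slot 4 are confined to {black, green, orange}, which locks those values in; drop them from slot 1, slot 5, slot 6.
That leaves slot 6 = brown. So slot 8 can't be brown.
slot 8 has just one choice, so slot 8 = yellow. Remove yellow from slot 7.
That leaves slot 7 = blue.
No further eliminations apply; slot 3 can still be any of black, green, orange.

black, green, orange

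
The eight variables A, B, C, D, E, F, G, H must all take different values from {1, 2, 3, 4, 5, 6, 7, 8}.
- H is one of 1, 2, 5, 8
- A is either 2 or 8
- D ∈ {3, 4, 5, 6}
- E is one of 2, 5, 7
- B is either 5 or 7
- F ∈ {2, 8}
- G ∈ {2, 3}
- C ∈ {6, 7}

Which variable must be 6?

Among the 8 variables, 1 fits only H (and all 8 values in {1, 2, 3, 4, 5, 6, 7, 8} must be used), so H = 1.
The 7 still-open variables draw from only 7 values {2, 3, 4, 5, 6, 7, 8}, so each is used; only D can be 4, hence D = 4.
Among the 6 still-open variables, 3 fits only G (and all 6 values in {2, 3, 5, 6, 7, 8} must be used), so G = 3.
Among the 5 still-open variables, 6 fits only C (and all 5 values in {2, 5, 6, 7, 8} must be used), so C = 6.

C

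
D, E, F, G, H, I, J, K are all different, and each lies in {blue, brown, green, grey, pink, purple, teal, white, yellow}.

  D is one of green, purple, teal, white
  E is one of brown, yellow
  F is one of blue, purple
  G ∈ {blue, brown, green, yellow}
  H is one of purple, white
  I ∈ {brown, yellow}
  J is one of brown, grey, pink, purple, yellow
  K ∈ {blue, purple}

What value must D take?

teal

The 2 variables E and I are confined to {brown, yellow}, which locks those values in; drop them from G, J.
The 2 variables F and K are confined to {blue, purple}, which locks those values in; drop them from D, G, H, J.
That leaves G = green. Remove green from D.
H must be white (only option left). Eliminate white elsewhere: D.
So D = teal.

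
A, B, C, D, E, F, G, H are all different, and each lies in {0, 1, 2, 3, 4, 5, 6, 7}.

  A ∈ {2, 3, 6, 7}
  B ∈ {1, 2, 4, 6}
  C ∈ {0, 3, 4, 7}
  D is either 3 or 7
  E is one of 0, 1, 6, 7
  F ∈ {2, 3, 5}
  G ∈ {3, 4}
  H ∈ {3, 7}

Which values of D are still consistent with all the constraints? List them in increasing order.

3, 7

The 8 variables draw from only 8 values {0, 1, 2, 3, 4, 5, 6, 7}, so each is used; only F can be 5, hence F = 5.
D and H between them cover only {3, 7} — a naked pair. Remove those values from A, C, E, G.
G has just one choice, so G = 4. So B, C can't be 4.
C has just one choice, so C = 0. Remove 0 from E.
No further eliminations apply; D can still be any of 3, 7.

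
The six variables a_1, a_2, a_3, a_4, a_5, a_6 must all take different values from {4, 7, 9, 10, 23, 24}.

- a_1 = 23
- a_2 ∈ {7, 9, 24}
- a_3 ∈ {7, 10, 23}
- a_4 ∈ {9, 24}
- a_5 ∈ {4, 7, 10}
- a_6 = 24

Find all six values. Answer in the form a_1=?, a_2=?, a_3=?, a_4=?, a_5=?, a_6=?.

a_1=23, a_2=7, a_3=10, a_4=9, a_5=4, a_6=24

a_1 has just one choice, so a_1 = 23. Strike 23 from a_3.
a_6 must be 24 (only option left). Strike 24 from a_2, a_4.
a_4 must be 9 (only option left). Remove 9 from a_2.
a_2 must be 7 (only option left). Eliminate 7 elsewhere: a_3, a_5.
a_3's domain is down to {10}, so a_3 = 10. Remove 10 from a_5.
That leaves a_5 = 4.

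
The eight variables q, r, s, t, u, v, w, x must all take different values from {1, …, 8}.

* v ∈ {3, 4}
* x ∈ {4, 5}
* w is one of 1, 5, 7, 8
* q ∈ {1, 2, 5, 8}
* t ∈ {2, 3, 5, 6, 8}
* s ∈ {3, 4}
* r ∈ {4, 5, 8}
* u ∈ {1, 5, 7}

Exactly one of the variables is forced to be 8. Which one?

The 8 variables together cover exactly {1, 2, 3, 4, 5, 6, 7, 8} — 8 values for 8 variables — and 6 appears only in t's list, so t = 6.
The 7 still-open variables together cover exactly {1, 2, 3, 4, 5, 7, 8} — 7 values for 7 variables — and 2 appears only in q's list, so q = 2.
The 2 variables s and v are confined to {3, 4}, which locks those values in; drop them from r, x.
x must be 5 (only option left). Strike 5 from r, u, w.
So 8 goes to r.

r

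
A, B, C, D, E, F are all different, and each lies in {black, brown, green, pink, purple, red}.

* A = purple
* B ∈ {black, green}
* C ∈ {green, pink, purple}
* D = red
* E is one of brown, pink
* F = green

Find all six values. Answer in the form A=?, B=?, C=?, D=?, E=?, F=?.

A's domain is down to {purple}, so A = purple. Strike purple from C.
D's domain is down to {red}, so D = red.
That leaves F = green. Strike green from B, C.
B must be black (only option left).
C must be pink (only option left). Strike pink from E.
E must be brown (only option left).

A=purple, B=black, C=pink, D=red, E=brown, F=green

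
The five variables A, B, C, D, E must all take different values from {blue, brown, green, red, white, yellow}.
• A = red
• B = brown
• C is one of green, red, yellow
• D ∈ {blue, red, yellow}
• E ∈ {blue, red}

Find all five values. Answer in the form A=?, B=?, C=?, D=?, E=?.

A must be red (only option left). So C, D, E can't be red.
B has just one choice, so B = brown.
E must be blue (only option left). Remove blue from D.
D's domain is down to {yellow}, so D = yellow. Remove yellow from C.
C must be green (only option left).

A=red, B=brown, C=green, D=yellow, E=blue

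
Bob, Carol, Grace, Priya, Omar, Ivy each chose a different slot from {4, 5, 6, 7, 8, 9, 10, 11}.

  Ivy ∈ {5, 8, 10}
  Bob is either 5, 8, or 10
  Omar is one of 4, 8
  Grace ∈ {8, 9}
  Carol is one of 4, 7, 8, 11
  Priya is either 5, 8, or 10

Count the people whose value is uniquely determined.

2

The 3 variables Bob, Priya, Ivy are confined to {5, 8, 10}, which locks those values in; drop them from Carol, Grace, Omar.
Grace must be 9 (only option left).
Omar's domain is down to {4}, so Omar = 4. Strike 4 from Carol.
Determined: Grace=9, Omar=4. The other people each still have more than one consistent value. That makes 2.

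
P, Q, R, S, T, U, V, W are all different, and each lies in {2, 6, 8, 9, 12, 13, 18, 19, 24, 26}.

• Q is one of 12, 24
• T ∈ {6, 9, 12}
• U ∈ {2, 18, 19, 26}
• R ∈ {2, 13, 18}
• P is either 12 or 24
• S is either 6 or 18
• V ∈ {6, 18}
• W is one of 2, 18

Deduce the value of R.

The 2 variables P and Q are confined to {12, 24}, which locks those values in; drop them from T.
S and V between them cover only {6, 18} — a naked pair. Remove those values from R, T, U, W.
T must be 9 (only option left).
W must be 2 (only option left). So R, U can't be 2.
So R = 13.

13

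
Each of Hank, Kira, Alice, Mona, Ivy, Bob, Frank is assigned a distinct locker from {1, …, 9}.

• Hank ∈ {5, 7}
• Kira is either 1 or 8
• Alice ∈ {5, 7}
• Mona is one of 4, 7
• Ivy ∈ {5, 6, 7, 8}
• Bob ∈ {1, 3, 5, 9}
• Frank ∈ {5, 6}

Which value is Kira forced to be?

Hank and Alice between them cover only {5, 7} — a naked pair. Remove those values from Mona, Ivy, Bob, Frank.
Mona's domain is down to {4}, so Mona = 4.
Frank must be 6 (only option left). Strike 6 from Ivy.
That leaves Ivy = 8. Strike 8 from Kira.
So Kira = 1.

1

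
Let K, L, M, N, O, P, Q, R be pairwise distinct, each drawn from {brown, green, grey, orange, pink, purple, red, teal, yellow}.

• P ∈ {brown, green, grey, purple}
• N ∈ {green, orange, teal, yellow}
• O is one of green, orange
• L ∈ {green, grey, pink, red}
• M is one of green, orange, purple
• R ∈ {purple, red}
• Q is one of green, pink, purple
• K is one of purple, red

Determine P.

brown

K and R share exactly the 2 values {purple, red}; by pigeonhole those values go to them, so strike purple, red from L, M, P, Q.
M and O share exactly the 2 values {green, orange}; by pigeonhole those values go to them, so strike green, orange from L, N, P, Q.
Q must be pink (only option left). Remove pink from L.
L has just one choice, so L = grey. Remove grey from P.
So P = brown.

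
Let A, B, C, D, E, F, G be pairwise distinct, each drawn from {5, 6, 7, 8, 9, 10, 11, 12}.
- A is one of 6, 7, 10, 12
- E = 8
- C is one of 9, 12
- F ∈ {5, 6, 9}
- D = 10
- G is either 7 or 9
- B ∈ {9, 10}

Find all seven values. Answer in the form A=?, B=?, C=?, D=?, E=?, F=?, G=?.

D must be 10 (only option left). Strike 10 from A, B.
That leaves E = 8.
B has just one choice, so B = 9. Eliminate 9 elsewhere: C, F, G.
C has just one choice, so C = 12. Strike 12 from A.
G's domain is down to {7}, so G = 7. So A can't be 7.
That leaves A = 6. So F can't be 6.
F's domain is down to {5}, so F = 5.

A=6, B=9, C=12, D=10, E=8, F=5, G=7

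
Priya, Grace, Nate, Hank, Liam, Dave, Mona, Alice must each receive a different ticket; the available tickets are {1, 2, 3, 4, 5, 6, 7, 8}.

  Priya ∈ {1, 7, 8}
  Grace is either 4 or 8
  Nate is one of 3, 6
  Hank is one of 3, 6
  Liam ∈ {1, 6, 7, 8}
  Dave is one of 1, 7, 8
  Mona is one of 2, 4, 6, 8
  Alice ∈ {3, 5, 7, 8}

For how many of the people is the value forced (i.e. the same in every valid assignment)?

Among the 8 variables, 2 fits only Mona (and all 8 values in {1, 2, 3, 4, 5, 6, 7, 8} must be used), so Mona = 2.
The 7 still-open variables draw from only 7 values {1, 3, 4, 5, 6, 7, 8}, so each is used; only Grace can be 4, hence Grace = 4.
The 6 still-open variables draw from only 6 values {1, 3, 5, 6, 7, 8}, so each is used; only Alice can be 5, hence Alice = 5.
The 2 variables Nate and Hank are confined to {3, 6}, which locks those values in; drop them from Liam.
Determined: Grace=4, Mona=2, Alice=5. The other people each still have more than one consistent value. That makes 3.

3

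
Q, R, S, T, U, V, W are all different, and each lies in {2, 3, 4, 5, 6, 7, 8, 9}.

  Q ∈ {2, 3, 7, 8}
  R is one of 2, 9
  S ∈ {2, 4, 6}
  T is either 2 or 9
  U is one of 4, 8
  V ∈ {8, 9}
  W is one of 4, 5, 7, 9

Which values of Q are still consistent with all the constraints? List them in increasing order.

3, 7

The 2 variables R and T are confined to {2, 9}, which locks those values in; drop them from Q, S, V, W.
V must be 8 (only option left). Eliminate 8 elsewhere: Q, U.
That leaves U = 4. Strike 4 from S, W.
S must be 6 (only option left).
No further eliminations apply; Q can still be any of 3, 7.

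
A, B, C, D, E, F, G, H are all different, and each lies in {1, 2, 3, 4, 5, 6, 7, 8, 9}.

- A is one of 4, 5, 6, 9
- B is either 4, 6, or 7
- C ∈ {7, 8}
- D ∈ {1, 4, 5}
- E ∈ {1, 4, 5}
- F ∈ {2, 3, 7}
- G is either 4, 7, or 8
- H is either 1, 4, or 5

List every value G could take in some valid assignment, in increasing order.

D, E, H share exactly the 3 values {1, 4, 5}; by pigeonhole those values go to them, so strike 1, 4, 5 from A, B, G.
C and G share exactly the 2 values {7, 8}; by pigeonhole those values go to them, so strike 7, 8 from B, F.
That leaves B = 6. Eliminate 6 elsewhere: A.
A must be 9 (only option left).
No further eliminations apply; G can still be any of 7, 8.

7, 8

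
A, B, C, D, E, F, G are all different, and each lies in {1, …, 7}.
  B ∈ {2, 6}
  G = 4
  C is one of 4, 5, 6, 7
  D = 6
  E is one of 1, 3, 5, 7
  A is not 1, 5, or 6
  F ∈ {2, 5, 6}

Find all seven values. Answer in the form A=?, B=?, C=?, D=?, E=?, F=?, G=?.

A=3, B=2, C=7, D=6, E=1, F=5, G=4

D has just one choice, so D = 6. Eliminate 6 elsewhere: B, C, F.
That leaves G = 4. So A, C can't be 4.
B must be 2 (only option left). So A, F can't be 2.
That leaves F = 5. Strike 5 from C, E.
C's domain is down to {7}, so C = 7. Strike 7 from A, E.
A must be 3 (only option left). Eliminate 3 elsewhere: E.
E's domain is down to {1}, so E = 1.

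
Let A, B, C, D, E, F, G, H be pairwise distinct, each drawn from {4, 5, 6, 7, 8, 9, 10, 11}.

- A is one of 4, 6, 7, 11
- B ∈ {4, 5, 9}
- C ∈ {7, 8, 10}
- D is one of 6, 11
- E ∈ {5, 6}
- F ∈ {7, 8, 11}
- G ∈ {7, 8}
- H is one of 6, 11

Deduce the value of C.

Among the 8 variables, 9 fits only B (and all 8 values in {4, 5, 6, 7, 8, 9, 10, 11} must be used), so B = 9.
The 7 still-open variables together cover exactly {4, 5, 6, 7, 8, 10, 11} — 7 values for 7 variables — and 4 appears only in A's list, so A = 4.
The 6 still-open variables together cover exactly {5, 6, 7, 8, 10, 11} — 6 values for 6 variables — and 5 appears only in E's list, so E = 5.
The 5 still-open variables draw from only 5 values {6, 7, 8, 10, 11}, so each is used; only C can be 10, hence C = 10.

10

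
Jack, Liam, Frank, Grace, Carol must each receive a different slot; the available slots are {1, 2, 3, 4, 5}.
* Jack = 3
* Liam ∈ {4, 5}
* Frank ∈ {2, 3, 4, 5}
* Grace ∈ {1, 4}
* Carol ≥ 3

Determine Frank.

Jack must be 3 (only option left). So Frank, Carol can't be 3.
Among the 4 still-open variables, 1 fits only Grace (and all 4 values in {1, 2, 4, 5} must be used), so Grace = 1.
Among the 3 still-open variables, 2 fits only Frank (and all 3 values in {2, 4, 5} must be used), so Frank = 2.

2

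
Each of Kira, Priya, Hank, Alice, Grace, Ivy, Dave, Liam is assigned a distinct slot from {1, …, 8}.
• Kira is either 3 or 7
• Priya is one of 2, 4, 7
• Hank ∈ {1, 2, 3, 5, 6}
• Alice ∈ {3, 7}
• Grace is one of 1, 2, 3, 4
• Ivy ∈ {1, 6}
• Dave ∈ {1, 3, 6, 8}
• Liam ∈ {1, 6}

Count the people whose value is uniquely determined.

2

Among the 8 variables, 5 fits only Hank (and all 8 values in {1, 2, 3, 4, 5, 6, 7, 8} must be used), so Hank = 5.
The 7 still-open variables together cover exactly {1, 2, 3, 4, 6, 7, 8} — 7 values for 7 variables — and 8 appears only in Dave's list, so Dave = 8.
Kira and Alice share exactly the 2 values {3, 7}; by pigeonhole those values go to them, so strike 3, 7 from Priya, Grace.
Ivy and Liam between them cover only {1, 6} — a naked pair. Remove those values from Grace.
Determined: Hank=5, Dave=8. The other people each still have more than one consistent value. That makes 2.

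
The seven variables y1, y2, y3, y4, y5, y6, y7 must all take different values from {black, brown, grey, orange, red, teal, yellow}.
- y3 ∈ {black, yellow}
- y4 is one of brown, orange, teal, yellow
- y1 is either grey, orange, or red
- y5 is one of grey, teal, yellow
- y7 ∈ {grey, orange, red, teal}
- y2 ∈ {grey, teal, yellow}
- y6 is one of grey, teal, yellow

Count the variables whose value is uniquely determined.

2

The 7 variables draw from only 7 values {black, brown, grey, orange, red, teal, yellow}, so each is used; only y3 can be black, hence y3 = black.
Among the 6 still-open variables, brown fits only y4 (and all 6 values in {brown, grey, orange, red, teal, yellow} must be used), so y4 = brown.
y2, y5, y6 between them cover only {grey, teal, yellow} — a naked triple. Remove those values from y1, y7.
Determined: y3=black, y4=brown. The other variables each still have more than one consistent value. That makes 2.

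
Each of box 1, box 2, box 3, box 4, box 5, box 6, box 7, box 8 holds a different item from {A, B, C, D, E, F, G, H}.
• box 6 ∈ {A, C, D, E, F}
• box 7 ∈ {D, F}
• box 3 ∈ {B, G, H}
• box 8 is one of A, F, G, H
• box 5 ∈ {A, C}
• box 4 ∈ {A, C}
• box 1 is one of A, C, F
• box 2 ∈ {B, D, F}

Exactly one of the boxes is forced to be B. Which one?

box 2

The 8 variables together cover exactly {A, B, C, D, E, F, G, H} — 8 values for 8 variables — and E appears only in box 6's list, so box 6 = E.
box 4 and box 5 share exactly the 2 values {A, C}; by pigeonhole those values go to them, so strike A, C from box 1, box 8.
box 1 has just one choice, so box 1 = F. So box 2, box 7, box 8 can't be F.
box 7's domain is down to {D}, so box 7 = D. Eliminate D elsewhere: box 2.
So B goes to box 2.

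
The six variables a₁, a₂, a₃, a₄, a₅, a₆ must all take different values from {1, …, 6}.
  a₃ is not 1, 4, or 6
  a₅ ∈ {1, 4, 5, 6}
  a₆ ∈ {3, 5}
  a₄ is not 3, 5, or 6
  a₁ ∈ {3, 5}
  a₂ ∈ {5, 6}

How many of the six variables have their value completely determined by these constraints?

The 2 variables a₁ and a₆ are confined to {3, 5}, which locks those values in; drop them from a₂, a₃, a₅.
a₂ has just one choice, so a₂ = 6. So a₅ can't be 6.
a₃'s domain is down to {2}, so a₃ = 2. So a₄ can't be 2.
Determined: a₂=6, a₃=2. The other variables each still have more than one consistent value. That makes 2.

2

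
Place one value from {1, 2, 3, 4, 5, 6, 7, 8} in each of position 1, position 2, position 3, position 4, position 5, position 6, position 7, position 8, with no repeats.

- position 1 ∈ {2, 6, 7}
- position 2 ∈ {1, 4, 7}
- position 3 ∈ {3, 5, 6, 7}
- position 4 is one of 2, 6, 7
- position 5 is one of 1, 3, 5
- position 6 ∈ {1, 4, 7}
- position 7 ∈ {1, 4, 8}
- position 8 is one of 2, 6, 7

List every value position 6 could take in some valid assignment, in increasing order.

1, 4

The 8 variables draw from only 8 values {1, 2, 3, 4, 5, 6, 7, 8}, so each is used; only position 7 can be 8, hence position 7 = 8.
position 1, position 4, position 8 share exactly the 3 values {2, 6, 7}; by pigeonhole those values go to them, so strike 2, 6, 7 from position 2, position 3, position 6.
position 2 and position 6 share exactly the 2 values {1, 4}; by pigeonhole those values go to them, so strike 1, 4 from position 5.
No further eliminations apply; position 6 can still be any of 1, 4.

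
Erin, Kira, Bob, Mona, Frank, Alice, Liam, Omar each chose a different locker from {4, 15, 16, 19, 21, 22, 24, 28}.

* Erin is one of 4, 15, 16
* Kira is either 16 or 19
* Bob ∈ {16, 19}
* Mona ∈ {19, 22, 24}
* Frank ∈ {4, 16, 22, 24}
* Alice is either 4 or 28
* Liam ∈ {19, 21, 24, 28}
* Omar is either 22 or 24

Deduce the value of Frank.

4

Among the 8 variables, 15 fits only Erin (and all 8 values in {4, 15, 16, 19, 21, 22, 24, 28} must be used), so Erin = 15.
The 7 still-open variables draw from only 7 values {4, 16, 19, 21, 22, 24, 28}, so each is used; only Liam can be 21, hence Liam = 21.
The 6 still-open variables together cover exactly {4, 16, 19, 22, 24, 28} — 6 values for 6 variables — and 28 appears only in Alice's list, so Alice = 28.
The 5 still-open variables draw from only 5 values {4, 16, 19, 22, 24}, so each is used; only Frank can be 4, hence Frank = 4.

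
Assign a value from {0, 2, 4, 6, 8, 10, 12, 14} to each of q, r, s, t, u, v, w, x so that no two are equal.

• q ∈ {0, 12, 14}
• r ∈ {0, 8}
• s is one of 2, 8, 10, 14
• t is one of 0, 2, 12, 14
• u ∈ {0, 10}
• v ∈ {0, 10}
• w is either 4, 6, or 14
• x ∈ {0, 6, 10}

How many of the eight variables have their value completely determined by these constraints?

3

Among the 8 variables, 4 fits only w (and all 8 values in {0, 2, 4, 6, 8, 10, 12, 14} must be used), so w = 4.
The 7 still-open variables together cover exactly {0, 2, 6, 8, 10, 12, 14} — 7 values for 7 variables — and 6 appears only in x's list, so x = 6.
u and v between them cover only {0, 10} — a naked pair. Remove those values from q, r, s, t.
r has just one choice, so r = 8. Remove 8 from s.
Determined: r=8, w=4, x=6. The other variables each still have more than one consistent value. That makes 3.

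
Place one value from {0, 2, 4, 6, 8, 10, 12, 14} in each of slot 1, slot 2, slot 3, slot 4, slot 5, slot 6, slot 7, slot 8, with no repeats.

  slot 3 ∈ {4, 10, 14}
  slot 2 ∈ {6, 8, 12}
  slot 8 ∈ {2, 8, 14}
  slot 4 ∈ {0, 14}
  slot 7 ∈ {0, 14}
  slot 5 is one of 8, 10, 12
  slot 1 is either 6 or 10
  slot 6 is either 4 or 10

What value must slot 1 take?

6

The 8 variables draw from only 8 values {0, 2, 4, 6, 8, 10, 12, 14}, so each is used; only slot 8 can be 2, hence slot 8 = 2.
slot 4 and slot 7 share exactly the 2 values {0, 14}; by pigeonhole those values go to them, so strike 0, 14 from slot 3.
slot 3 and slot 6 between them cover only {4, 10} — a naked pair. Remove those values from slot 1, slot 5.
So slot 1 = 6.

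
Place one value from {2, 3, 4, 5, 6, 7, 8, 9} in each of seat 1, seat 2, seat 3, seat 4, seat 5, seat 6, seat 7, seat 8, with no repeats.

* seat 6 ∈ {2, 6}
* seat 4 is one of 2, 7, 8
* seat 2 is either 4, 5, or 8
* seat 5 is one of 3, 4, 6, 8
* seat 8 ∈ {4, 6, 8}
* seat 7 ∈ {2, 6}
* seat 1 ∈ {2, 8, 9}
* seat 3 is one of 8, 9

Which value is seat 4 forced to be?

7

The 8 variables draw from only 8 values {2, 3, 4, 5, 6, 7, 8, 9}, so each is used; only seat 5 can be 3, hence seat 5 = 3.
The 7 still-open variables draw from only 7 values {2, 4, 5, 6, 7, 8, 9}, so each is used; only seat 2 can be 5, hence seat 2 = 5.
Among the 6 still-open variables, 4 fits only seat 8 (and all 6 values in {2, 4, 6, 7, 8, 9} must be used), so seat 8 = 4.
Among the 5 still-open variables, 7 fits only seat 4 (and all 5 values in {2, 6, 7, 8, 9} must be used), so seat 4 = 7.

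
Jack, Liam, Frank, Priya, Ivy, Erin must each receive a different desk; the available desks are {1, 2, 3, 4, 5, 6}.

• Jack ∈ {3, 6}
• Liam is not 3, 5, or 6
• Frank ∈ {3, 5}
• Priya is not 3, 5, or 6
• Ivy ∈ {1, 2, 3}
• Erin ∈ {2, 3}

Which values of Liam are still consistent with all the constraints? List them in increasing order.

1, 2, 4

Among the 6 variables, 5 fits only Frank (and all 6 values in {1, 2, 3, 4, 5, 6} must be used), so Frank = 5.
The 5 still-open variables together cover exactly {1, 2, 3, 4, 6} — 5 values for 5 variables — and 6 appears only in Jack's list, so Jack = 6.
No further eliminations apply; Liam can still be any of 1, 2, 4.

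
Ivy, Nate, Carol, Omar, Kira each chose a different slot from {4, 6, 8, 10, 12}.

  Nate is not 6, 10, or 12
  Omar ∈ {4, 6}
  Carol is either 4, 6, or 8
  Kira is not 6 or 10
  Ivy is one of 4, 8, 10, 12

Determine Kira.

The 5 variables draw from only 5 values {4, 6, 8, 10, 12}, so each is used; only Ivy can be 10, hence Ivy = 10.
The 4 still-open variables together cover exactly {4, 6, 8, 12} — 4 values for 4 variables — and 12 appears only in Kira's list, so Kira = 12.

12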